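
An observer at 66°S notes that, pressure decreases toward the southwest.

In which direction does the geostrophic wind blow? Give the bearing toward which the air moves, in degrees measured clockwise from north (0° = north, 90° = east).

135°

The pressure-gradient force points toward the southwest (bearing 225°).
Geostrophic balance: in the Southern Hemisphere the Coriolis force deflects motion to the left, so the geostrophic wind blows 90° to the left of the pressure-gradient force (low pressure on the right).
Rotating 225° by 90° counterclockwise gives 135° — the wind blows toward the southeast.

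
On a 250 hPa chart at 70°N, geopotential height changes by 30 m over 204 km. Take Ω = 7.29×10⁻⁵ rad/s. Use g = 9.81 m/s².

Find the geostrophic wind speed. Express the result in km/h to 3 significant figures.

Coriolis parameter at 70°N:
f = 2Ω sin φ = 2 × 7.29×10⁻⁵ × sin 70° = 1.37×10⁻⁴ s⁻¹
Height gradient: |∂Z/∂n| = 30 m / 204000 m = 1.47×10⁻⁴
On a pressure surface, geostrophic balance gives V_g = (g/f)|∂Z/∂n|:
V_g = 9.81 × 1.47×10⁻⁴ / 1.37×10⁻⁴ = 10.5 m/s
Converting: 10.5 m/s × 3.6 = 37.9 km/h

37.9 km/h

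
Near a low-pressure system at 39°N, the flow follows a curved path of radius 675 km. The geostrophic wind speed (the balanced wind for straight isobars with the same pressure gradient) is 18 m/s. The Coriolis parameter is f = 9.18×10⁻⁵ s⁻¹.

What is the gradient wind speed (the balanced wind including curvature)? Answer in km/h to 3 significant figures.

Around a low, centrifugal force acts outward with Coriolis, so pressure-gradient force balances both:
(1/ρ)|∂P/∂n| = fV + V²/R  →  V² + fR·V − fR·V_g = 0
With fR = 9.18×10⁻⁵ × 675×10³ m = 62.0 m/s:
V = [−fR + √((fR)² + 4 fR V_g)]/2 = [−62.0 + √(62.0² + 4×62.0×18)]/2 = 14.6 m/s
Subgeostrophic (V < V_g = 18 m/s), as expected around a low.
Converting: 14.6 m/s × 3.6 = 52.5 km/h

52.5 km/h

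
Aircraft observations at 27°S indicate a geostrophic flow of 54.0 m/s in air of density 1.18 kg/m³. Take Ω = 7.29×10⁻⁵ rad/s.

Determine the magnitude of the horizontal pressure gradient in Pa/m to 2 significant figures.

Coriolis parameter at 27°S:
f = 2Ω sin φ = 2 × 7.29×10⁻⁵ × sin 27° = 6.62×10⁻⁵ s⁻¹
Geostrophic balance rearranged: |∂P/∂n| = f ρ V_g
|∂P/∂n| = 6.62×10⁻⁵ × 1.18 × 54.0 = 4.22×10⁻³ Pa/m

4.2×10⁻³ Pa/m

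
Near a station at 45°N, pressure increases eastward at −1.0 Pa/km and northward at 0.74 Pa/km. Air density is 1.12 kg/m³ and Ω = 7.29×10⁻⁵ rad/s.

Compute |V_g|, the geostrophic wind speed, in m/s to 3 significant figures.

10.8 m/s

Coriolis parameter at 45°N:
f = 2Ω sin φ = 2 × 7.29×10⁻⁵ × sin 45° = 1.03×10⁻⁴ s⁻¹
Component geostrophic relations (x east, y north):
u_g = −(1/(fρ)) ∂P/∂y,  v_g = (1/(fρ)) ∂P/∂x
u_g = −(0.74×10⁻³)/(1.03×10⁻⁴ × 1.12) = −6.41 m/s;  v_g = (−1.0×10⁻³)/(1.03×10⁻⁴ × 1.12) = −8.66 m/s
|V_g| = √(u_g² + v_g²) = 10.8 m/s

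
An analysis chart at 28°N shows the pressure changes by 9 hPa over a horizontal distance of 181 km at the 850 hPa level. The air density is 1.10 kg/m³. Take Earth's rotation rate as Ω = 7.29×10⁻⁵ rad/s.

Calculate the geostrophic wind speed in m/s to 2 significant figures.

Coriolis parameter at 28°N:
f = 2Ω sin φ = 2 × 7.29×10⁻⁵ × sin 28° = 6.84×10⁻⁵ s⁻¹
Pressure gradient: |∂P/∂n| = 900 Pa / 181000 m = 4.97×10⁻³ Pa/m
Geostrophic balance (pressure-gradient force = Coriolis force):
V_g = (1/(fρ)) |∂P/∂n| = 4.97×10⁻³ / (6.84×10⁻⁵ × 1.10) = 66.0 m/s

66 m/s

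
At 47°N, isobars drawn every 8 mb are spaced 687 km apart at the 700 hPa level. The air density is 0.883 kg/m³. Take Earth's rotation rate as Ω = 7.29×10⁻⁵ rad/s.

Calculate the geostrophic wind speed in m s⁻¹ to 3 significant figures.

12.4 m s⁻¹

Coriolis parameter at 47°N:
f = 2Ω sin φ = 2 × 7.29×10⁻⁵ × sin 47° = 1.07×10⁻⁴ s⁻¹
Pressure gradient: |∂P/∂n| = 800 Pa / 687000 m = 1.16×10⁻³ Pa/m
Geostrophic balance (pressure-gradient force = Coriolis force):
V_g = (1/(fρ)) |∂P/∂n| = 1.16×10⁻³ / (1.07×10⁻⁴ × 0.883) = 12.4 m/s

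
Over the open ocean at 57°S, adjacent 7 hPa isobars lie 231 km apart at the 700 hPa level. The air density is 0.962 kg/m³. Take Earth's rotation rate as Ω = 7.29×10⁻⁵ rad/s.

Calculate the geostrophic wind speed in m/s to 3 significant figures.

25.8 m/s

Coriolis parameter at 57°S:
f = 2Ω sin φ = 2 × 7.29×10⁻⁵ × sin 57° = 1.22×10⁻⁴ s⁻¹
Pressure gradient: |∂P/∂n| = 700 Pa / 231000 m = 3.03×10⁻³ Pa/m
Geostrophic balance (pressure-gradient force = Coriolis force):
V_g = (1/(fρ)) |∂P/∂n| = 3.03×10⁻³ / (1.22×10⁻⁴ × 0.962) = 25.8 m/s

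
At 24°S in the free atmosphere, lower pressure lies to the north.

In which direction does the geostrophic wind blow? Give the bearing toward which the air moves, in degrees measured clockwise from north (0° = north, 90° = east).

270°

The pressure-gradient force points toward the north (bearing 000°).
Geostrophic balance: in the Southern Hemisphere the Coriolis force deflects motion to the left, so the geostrophic wind blows 90° to the left of the pressure-gradient force (low pressure on the right).
Rotating 000° by 90° counterclockwise gives 270° — the wind blows toward the west.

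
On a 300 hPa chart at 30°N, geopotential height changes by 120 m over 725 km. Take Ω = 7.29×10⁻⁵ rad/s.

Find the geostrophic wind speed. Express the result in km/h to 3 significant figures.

80.2 km/h

Coriolis parameter at 30°N:
f = 2Ω sin φ = 2 × 7.29×10⁻⁵ × sin 30° = 7.29×10⁻⁵ s⁻¹
Height gradient: |∂Z/∂n| = 120 m / 725000 m = 1.66×10⁻⁴
On a pressure surface, geostrophic balance gives V_g = (g/f)|∂Z/∂n|:
V_g = 9.81 × 1.66×10⁻⁴ / 7.29×10⁻⁵ = 22.3 m/s
Converting: 22.3 m/s × 3.6 = 80.2 km/h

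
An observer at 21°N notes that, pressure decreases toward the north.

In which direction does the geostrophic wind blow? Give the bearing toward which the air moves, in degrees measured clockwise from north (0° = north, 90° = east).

The pressure-gradient force points toward the north (bearing 000°).
Geostrophic balance: in the Northern Hemisphere the Coriolis force deflects motion to the right, so the geostrophic wind blows 90° to the right of the pressure-gradient force (low pressure on the left).
Rotating 000° by 90° clockwise gives 090° — the wind blows toward the east.

090°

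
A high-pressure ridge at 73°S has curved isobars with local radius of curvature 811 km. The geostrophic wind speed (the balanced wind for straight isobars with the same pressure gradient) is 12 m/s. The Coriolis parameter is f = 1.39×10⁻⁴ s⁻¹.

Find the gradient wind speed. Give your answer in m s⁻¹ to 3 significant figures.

Around a high, pressure-gradient force acts outward with centrifugal, so Coriolis balances both:
fV = (1/ρ)|∂P/∂n| + V²/R  →  V² − fR·V + fR·V_g = 0
With fR = 1.39×10⁻⁴ × 811×10³ m = 113 m/s:
V = [fR − √((fR)² − 4 fR V_g)]/2 = [113 − √(113² − 4×113×12)]/2 = 13.7 m/s
Supergeostrophic (V > V_g = 12 m/s), as expected around a high.

13.7 m s⁻¹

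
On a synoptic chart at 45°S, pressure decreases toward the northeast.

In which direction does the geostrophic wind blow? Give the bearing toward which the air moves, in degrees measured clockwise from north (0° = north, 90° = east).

315°

The pressure-gradient force points toward the northeast (bearing 045°).
Geostrophic balance: in the Southern Hemisphere the Coriolis force deflects motion to the left, so the geostrophic wind blows 90° to the left of the pressure-gradient force (low pressure on the right).
Rotating 045° by 90° counterclockwise gives 315° — the wind blows toward the northwest.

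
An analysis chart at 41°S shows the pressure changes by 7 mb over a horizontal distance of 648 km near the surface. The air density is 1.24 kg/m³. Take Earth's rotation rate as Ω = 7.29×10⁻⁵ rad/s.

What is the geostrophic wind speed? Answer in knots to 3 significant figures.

Coriolis parameter at 41°S:
f = 2Ω sin φ = 2 × 7.29×10⁻⁵ × sin 41° = 9.57×10⁻⁵ s⁻¹
Pressure gradient: |∂P/∂n| = 700 Pa / 648000 m = 1.08×10⁻³ Pa/m
Geostrophic balance (pressure-gradient force = Coriolis force):
V_g = (1/(fρ)) |∂P/∂n| = 1.08×10⁻³ / (9.57×10⁻⁵ × 1.24) = 9.11 m/s
Converting: 9.11 m/s × 1.944 = 17.7 knots

17.7 knots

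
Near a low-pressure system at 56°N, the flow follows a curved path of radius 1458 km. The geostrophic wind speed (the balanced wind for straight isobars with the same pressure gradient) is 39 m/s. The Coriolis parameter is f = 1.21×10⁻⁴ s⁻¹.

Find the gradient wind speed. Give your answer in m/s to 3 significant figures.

Around a low, centrifugal force acts outward with Coriolis, so pressure-gradient force balances both:
(1/ρ)|∂P/∂n| = fV + V²/R  →  V² + fR·V − fR·V_g = 0
With fR = 1.21×10⁻⁴ × 1458×10³ m = 176 m/s:
V = [−fR + √((fR)² + 4 fR V_g)]/2 = [−176 + √(176² + 4×176×39)]/2 = 32.9 m/s
Subgeostrophic (V < V_g = 39 m/s), as expected around a low.

32.9 m/s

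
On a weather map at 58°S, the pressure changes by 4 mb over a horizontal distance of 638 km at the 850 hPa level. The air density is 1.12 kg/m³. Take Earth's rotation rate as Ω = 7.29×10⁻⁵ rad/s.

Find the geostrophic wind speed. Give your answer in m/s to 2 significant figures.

4.5 m/s

Coriolis parameter at 58°S:
f = 2Ω sin φ = 2 × 7.29×10⁻⁵ × sin 58° = 1.24×10⁻⁴ s⁻¹
Pressure gradient: |∂P/∂n| = 400 Pa / 638000 m = 6.27×10⁻⁴ Pa/m
Geostrophic balance (pressure-gradient force = Coriolis force):
V_g = (1/(fρ)) |∂P/∂n| = 6.27×10⁻⁴ / (1.24×10⁻⁴ × 1.12) = 4.53 m/s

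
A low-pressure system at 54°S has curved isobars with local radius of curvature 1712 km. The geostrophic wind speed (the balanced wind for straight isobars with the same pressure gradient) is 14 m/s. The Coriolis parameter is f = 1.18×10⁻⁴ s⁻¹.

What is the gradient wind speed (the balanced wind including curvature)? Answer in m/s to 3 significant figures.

Around a low, centrifugal force acts outward with Coriolis, so pressure-gradient force balances both:
(1/ρ)|∂P/∂n| = fV + V²/R  →  V² + fR·V − fR·V_g = 0
With fR = 1.18×10⁻⁴ × 1712×10³ m = 202 m/s:
V = [−fR + √((fR)² + 4 fR V_g)]/2 = [−202 + √(202² + 4×202×14)]/2 = 13.1 m/s
Subgeostrophic (V < V_g = 14 m/s), as expected around a low.

13.1 m/s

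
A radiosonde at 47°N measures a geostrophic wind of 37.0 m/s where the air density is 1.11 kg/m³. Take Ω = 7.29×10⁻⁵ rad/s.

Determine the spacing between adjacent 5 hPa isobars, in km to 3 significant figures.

Coriolis parameter at 47°N:
f = 2Ω sin φ = 2 × 7.29×10⁻⁵ × sin 47° = 1.07×10⁻⁴ s⁻¹
Geostrophic balance rearranged: |∂P/∂n| = f ρ V_g
|∂P/∂n| = 1.07×10⁻⁴ × 1.11 × 37.0 = 4.38×10⁻³ Pa/m
Isobar spacing: Δn = ΔP/|∂P/∂n| = 500 Pa / 4.38×10⁻³ Pa/m = 114172 m ≈ 114 km

114 km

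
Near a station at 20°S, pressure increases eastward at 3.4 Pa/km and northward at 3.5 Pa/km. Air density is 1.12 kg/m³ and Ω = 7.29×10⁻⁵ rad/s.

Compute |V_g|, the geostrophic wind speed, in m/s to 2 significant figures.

Coriolis parameter at 20°S:
f = 2Ω sin φ = 2 × 7.29×10⁻⁵ × sin 20° = 4.99×10⁻⁵ s⁻¹
In the Southern Hemisphere f is negative: f = −4.99×10⁻⁵ s⁻¹.
Component geostrophic relations (x east, y north):
u_g = −(1/(fρ)) ∂P/∂y,  v_g = (1/(fρ)) ∂P/∂x
u_g = −(3.5×10⁻³)/(−4.99×10⁻⁵ × 1.12) = 62.7 m/s;  v_g = (3.4×10⁻³)/(−4.99×10⁻⁵ × 1.12) = −60.9 m/s
|V_g| = √(u_g² + v_g²) = 87.4 m/s

87 m/s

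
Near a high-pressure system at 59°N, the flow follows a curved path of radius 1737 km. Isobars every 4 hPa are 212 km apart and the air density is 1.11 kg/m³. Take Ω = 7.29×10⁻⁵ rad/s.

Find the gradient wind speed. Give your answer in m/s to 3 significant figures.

14.6 m/s

Coriolis parameter at 59°N:
f = 2Ω sin φ = 2 × 7.29×10⁻⁵ × sin 59° = 1.25×10⁻⁴ s⁻¹
Pressure gradient: |∂P/∂n| = 400 Pa / 212000 m = 1.89×10⁻³ Pa/m
Geostrophic speed: V_g = |∂P/∂n|/(fρ) = 1.89×10⁻³/(1.25×10⁻⁴ × 1.11) = 13.6 m/s
Around a high, pressure-gradient force acts outward with centrifugal, so Coriolis balances both:
fV = (1/ρ)|∂P/∂n| + V²/R  →  V² − fR·V + fR·V_g = 0
With fR = 1.25×10⁻⁴ × 1737×10³ m = 217 m/s:
V = [fR − √((fR)² − 4 fR V_g)]/2 = [217 − √(217² − 4×217×13.6)]/2 = 14.6 m/s
Supergeostrophic (V > V_g = 13.6 m/s), as expected around a high.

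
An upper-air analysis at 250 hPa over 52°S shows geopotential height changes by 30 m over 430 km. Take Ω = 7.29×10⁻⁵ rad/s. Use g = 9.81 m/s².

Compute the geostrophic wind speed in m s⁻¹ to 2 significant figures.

Coriolis parameter at 52°S:
f = 2Ω sin φ = 2 × 7.29×10⁻⁵ × sin 52° = 1.15×10⁻⁴ s⁻¹
Height gradient: |∂Z/∂n| = 30 m / 430000 m = 6.98×10⁻⁵
On a pressure surface, geostrophic balance gives V_g = (g/f)|∂Z/∂n|:
V_g = 9.81 × 6.98×10⁻⁵ / 1.15×10⁻⁴ = 5.96 m/s

6.0 m s⁻¹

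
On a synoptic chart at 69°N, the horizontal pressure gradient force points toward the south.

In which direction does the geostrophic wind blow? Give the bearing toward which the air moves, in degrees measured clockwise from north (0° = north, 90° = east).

The pressure-gradient force points toward the south (bearing 180°).
Geostrophic balance: in the Northern Hemisphere the Coriolis force deflects motion to the right, so the geostrophic wind blows 90° to the right of the pressure-gradient force (low pressure on the left).
Rotating 180° by 90° clockwise gives 270° — the wind blows toward the west.

270°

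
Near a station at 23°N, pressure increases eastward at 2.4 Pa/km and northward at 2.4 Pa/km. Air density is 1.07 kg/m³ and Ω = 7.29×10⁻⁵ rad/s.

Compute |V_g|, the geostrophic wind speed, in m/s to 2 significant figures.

56 m/s

Coriolis parameter at 23°N:
f = 2Ω sin φ = 2 × 7.29×10⁻⁵ × sin 23° = 5.70×10⁻⁵ s⁻¹
Component geostrophic relations (x east, y north):
u_g = −(1/(fρ)) ∂P/∂y,  v_g = (1/(fρ)) ∂P/∂x
u_g = −(2.4×10⁻³)/(5.70×10⁻⁵ × 1.07) = −39.4 m/s;  v_g = (2.4×10⁻³)/(5.70×10⁻⁵ × 1.07) = 39.4 m/s
|V_g| = √(u_g² + v_g²) = 55.7 m/s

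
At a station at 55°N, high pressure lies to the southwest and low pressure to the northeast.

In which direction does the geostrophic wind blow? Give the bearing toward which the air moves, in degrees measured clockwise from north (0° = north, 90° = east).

135°

The pressure-gradient force points toward the northeast (bearing 045°).
Geostrophic balance: in the Northern Hemisphere the Coriolis force deflects motion to the right, so the geostrophic wind blows 90° to the right of the pressure-gradient force (low pressure on the left).
Rotating 045° by 90° clockwise gives 135° — the wind blows toward the southeast.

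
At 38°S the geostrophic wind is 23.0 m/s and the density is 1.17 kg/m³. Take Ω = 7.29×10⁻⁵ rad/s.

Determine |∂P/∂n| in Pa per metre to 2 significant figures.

Coriolis parameter at 38°S:
f = 2Ω sin φ = 2 × 7.29×10⁻⁵ × sin 38° = 8.98×10⁻⁵ s⁻¹
Geostrophic balance rearranged: |∂P/∂n| = f ρ V_g
|∂P/∂n| = 8.98×10⁻⁵ × 1.17 × 23.0 = 2.42×10⁻³ Pa/m

2.4×10⁻³ Pa/m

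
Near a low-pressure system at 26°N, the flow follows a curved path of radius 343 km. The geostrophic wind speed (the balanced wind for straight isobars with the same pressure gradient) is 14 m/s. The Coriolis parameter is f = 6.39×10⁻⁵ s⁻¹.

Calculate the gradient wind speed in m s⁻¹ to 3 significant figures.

9.70 m s⁻¹

Around a low, centrifugal force acts outward with Coriolis, so pressure-gradient force balances both:
(1/ρ)|∂P/∂n| = fV + V²/R  →  V² + fR·V − fR·V_g = 0
With fR = 6.39×10⁻⁵ × 343×10³ m = 21.9 m/s:
V = [−fR + √((fR)² + 4 fR V_g)]/2 = [−21.9 + √(21.9² + 4×21.9×14)]/2 = 9.7 m/s
Subgeostrophic (V < V_g = 14 m/s), as expected around a low.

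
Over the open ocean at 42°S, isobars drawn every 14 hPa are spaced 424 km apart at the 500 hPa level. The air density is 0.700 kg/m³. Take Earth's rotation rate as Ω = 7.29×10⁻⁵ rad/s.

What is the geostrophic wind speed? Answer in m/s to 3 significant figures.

Coriolis parameter at 42°S:
f = 2Ω sin φ = 2 × 7.29×10⁻⁵ × sin 42° = 9.76×10⁻⁵ s⁻¹
Pressure gradient: |∂P/∂n| = 1400 Pa / 424000 m = 3.30×10⁻³ Pa/m
Geostrophic balance (pressure-gradient force = Coriolis force):
V_g = (1/(fρ)) |∂P/∂n| = 3.30×10⁻³ / (9.76×10⁻⁵ × 0.700) = 48.3 m/s

48.3 m/s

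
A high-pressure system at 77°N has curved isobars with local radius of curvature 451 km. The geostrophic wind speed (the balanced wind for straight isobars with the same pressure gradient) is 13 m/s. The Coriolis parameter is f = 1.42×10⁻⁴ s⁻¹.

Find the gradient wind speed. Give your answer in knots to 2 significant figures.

35 knots

Around a high, pressure-gradient force acts outward with centrifugal, so Coriolis balances both:
fV = (1/ρ)|∂P/∂n| + V²/R  →  V² − fR·V + fR·V_g = 0
With fR = 1.42×10⁻⁴ × 451×10³ m = 64.0 m/s:
V = [fR − √((fR)² − 4 fR V_g)]/2 = [64.0 − √(64.0² − 4×64.0×13)]/2 = 18.1 m/s
Supergeostrophic (V > V_g = 13 m/s), as expected around a high.
Converting: 18.1 m/s × 1.944 = 35 knots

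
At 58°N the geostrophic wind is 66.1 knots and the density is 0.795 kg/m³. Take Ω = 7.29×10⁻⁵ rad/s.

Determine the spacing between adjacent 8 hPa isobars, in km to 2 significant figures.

240 km

Coriolis parameter at 58°N:
f = 2Ω sin φ = 2 × 7.29×10⁻⁵ × sin 58° = 1.24×10⁻⁴ s⁻¹
Wind speed in SI: 66.1 knots = 34.0 m/s
Geostrophic balance rearranged: |∂P/∂n| = f ρ V_g
|∂P/∂n| = 1.24×10⁻⁴ × 0.795 × 34.0 = 3.34×10⁻³ Pa/m
Isobar spacing: Δn = ΔP/|∂P/∂n| = 800 Pa / 3.34×10⁻³ Pa/m = 239334 m ≈ 240 km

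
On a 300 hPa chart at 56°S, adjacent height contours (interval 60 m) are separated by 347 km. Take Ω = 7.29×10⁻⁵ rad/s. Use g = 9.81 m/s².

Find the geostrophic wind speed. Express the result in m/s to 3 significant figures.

14.0 m/s

Coriolis parameter at 56°S:
f = 2Ω sin φ = 2 × 7.29×10⁻⁵ × sin 56° = 1.21×10⁻⁴ s⁻¹
Height gradient: |∂Z/∂n| = 60 m / 347000 m = 1.73×10⁻⁴
On a pressure surface, geostrophic balance gives V_g = (g/f)|∂Z/∂n|:
V_g = 9.81 × 1.73×10⁻⁴ / 1.21×10⁻⁴ = 14.0 m/s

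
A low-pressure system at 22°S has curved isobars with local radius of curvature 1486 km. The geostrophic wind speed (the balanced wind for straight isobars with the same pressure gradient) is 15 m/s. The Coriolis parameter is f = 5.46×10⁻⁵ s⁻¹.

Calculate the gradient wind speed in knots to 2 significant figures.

25 knots

Around a low, centrifugal force acts outward with Coriolis, so pressure-gradient force balances both:
(1/ρ)|∂P/∂n| = fV + V²/R  →  V² + fR·V − fR·V_g = 0
With fR = 5.46×10⁻⁵ × 1486×10³ m = 81.1 m/s:
V = [−fR + √((fR)² + 4 fR V_g)]/2 = [−81.1 + √(81.1² + 4×81.1×15)]/2 = 12.9 m/s
Subgeostrophic (V < V_g = 15 m/s), as expected around a low.
Converting: 12.9 m/s × 1.944 = 25 knots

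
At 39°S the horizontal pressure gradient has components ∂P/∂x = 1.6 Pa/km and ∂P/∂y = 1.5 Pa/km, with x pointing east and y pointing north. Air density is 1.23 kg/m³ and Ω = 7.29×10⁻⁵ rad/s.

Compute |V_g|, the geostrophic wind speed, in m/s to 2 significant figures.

19 m/s

Coriolis parameter at 39°S:
f = 2Ω sin φ = 2 × 7.29×10⁻⁵ × sin 39° = 9.18×10⁻⁵ s⁻¹
In the Southern Hemisphere f is negative: f = −9.18×10⁻⁵ s⁻¹.
Component geostrophic relations (x east, y north):
u_g = −(1/(fρ)) ∂P/∂y,  v_g = (1/(fρ)) ∂P/∂x
u_g = −(1.5×10⁻³)/(−9.18×10⁻⁵ × 1.23) = 13.3 m/s;  v_g = (1.6×10⁻³)/(−9.18×10⁻⁵ × 1.23) = −14.2 m/s
|V_g| = √(u_g² + v_g²) = 19.4 m/s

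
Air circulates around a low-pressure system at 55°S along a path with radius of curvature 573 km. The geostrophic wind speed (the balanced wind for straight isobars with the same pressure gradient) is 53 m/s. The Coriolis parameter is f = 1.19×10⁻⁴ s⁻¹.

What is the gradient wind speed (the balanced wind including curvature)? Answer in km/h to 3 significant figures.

Around a low, centrifugal force acts outward with Coriolis, so pressure-gradient force balances both:
(1/ρ)|∂P/∂n| = fV + V²/R  →  V² + fR·V − fR·V_g = 0
With fR = 1.19×10⁻⁴ × 573×10³ m = 68.2 m/s:
V = [−fR + √((fR)² + 4 fR V_g)]/2 = [−68.2 + √(68.2² + 4×68.2×53)]/2 = 35 m/s
Subgeostrophic (V < V_g = 53 m/s), as expected around a low.
Converting: 35 m/s × 3.6 = 126 km/h

126 km/h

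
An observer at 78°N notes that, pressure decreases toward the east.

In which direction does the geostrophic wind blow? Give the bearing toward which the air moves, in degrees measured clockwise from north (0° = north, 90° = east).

180°

The pressure-gradient force points toward the east (bearing 090°).
Geostrophic balance: in the Northern Hemisphere the Coriolis force deflects motion to the right, so the geostrophic wind blows 90° to the right of the pressure-gradient force (low pressure on the left).
Rotating 090° by 90° clockwise gives 180° — the wind blows toward the south.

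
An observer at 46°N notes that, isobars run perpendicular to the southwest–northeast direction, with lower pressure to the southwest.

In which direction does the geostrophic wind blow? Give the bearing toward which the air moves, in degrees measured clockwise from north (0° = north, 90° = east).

315°

The pressure-gradient force points toward the southwest (bearing 225°).
Geostrophic balance: in the Northern Hemisphere the Coriolis force deflects motion to the right, so the geostrophic wind blows 90° to the right of the pressure-gradient force (low pressure on the left).
Rotating 225° by 90° clockwise gives 315° — the wind blows toward the northwest.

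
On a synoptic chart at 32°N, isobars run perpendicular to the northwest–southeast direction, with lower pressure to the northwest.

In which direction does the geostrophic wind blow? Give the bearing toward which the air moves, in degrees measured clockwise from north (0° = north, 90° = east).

045°

The pressure-gradient force points toward the northwest (bearing 315°).
Geostrophic balance: in the Northern Hemisphere the Coriolis force deflects motion to the right, so the geostrophic wind blows 90° to the right of the pressure-gradient force (low pressure on the left).
Rotating 315° by 90° clockwise gives 045° — the wind blows toward the northeast.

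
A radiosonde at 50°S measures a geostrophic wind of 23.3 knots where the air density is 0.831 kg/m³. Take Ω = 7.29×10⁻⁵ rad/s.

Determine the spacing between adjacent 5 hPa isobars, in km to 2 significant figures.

450 km

Coriolis parameter at 50°S:
f = 2Ω sin φ = 2 × 7.29×10⁻⁵ × sin 50° = 1.12×10⁻⁴ s⁻¹
Wind speed in SI: 23.3 knots = 12.0 m/s
Geostrophic balance rearranged: |∂P/∂n| = f ρ V_g
|∂P/∂n| = 1.12×10⁻⁴ × 0.831 × 12.0 = 1.11×10⁻³ Pa/m
Isobar spacing: Δn = ΔP/|∂P/∂n| = 500 Pa / 1.11×10⁻³ Pa/m = 449431 m ≈ 450 km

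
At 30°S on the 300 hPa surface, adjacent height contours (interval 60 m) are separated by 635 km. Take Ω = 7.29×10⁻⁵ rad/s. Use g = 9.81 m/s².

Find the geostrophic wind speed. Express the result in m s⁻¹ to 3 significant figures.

Coriolis parameter at 30°S:
f = 2Ω sin φ = 2 × 7.29×10⁻⁵ × sin 30° = 7.29×10⁻⁵ s⁻¹
Height gradient: |∂Z/∂n| = 60 m / 635000 m = 9.45×10⁻⁵
On a pressure surface, geostrophic balance gives V_g = (g/f)|∂Z/∂n|:
V_g = 9.81 × 9.45×10⁻⁵ / 7.29×10⁻⁵ = 12.7 m/s

12.7 m s⁻¹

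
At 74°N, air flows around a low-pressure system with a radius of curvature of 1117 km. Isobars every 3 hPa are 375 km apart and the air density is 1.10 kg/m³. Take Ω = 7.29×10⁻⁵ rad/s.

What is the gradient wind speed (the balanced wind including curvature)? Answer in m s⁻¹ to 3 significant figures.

Coriolis parameter at 74°N:
f = 2Ω sin φ = 2 × 7.29×10⁻⁵ × sin 74° = 1.40×10⁻⁴ s⁻¹
Pressure gradient: |∂P/∂n| = 300 Pa / 375000 m = 8.00×10⁻⁴ Pa/m
Geostrophic speed: V_g = |∂P/∂n|/(fρ) = 8.00×10⁻⁴/(1.40×10⁻⁴ × 1.10) = 5.19 m/s
Around a low, centrifugal force acts outward with Coriolis, so pressure-gradient force balances both:
(1/ρ)|∂P/∂n| = fV + V²/R  →  V² + fR·V − fR·V_g = 0
With fR = 1.40×10⁻⁴ × 1117×10³ m = 157 m/s:
V = [−fR + √((fR)² + 4 fR V_g)]/2 = [−157 + √(157² + 4×157×5.19)]/2 = 5.03 m/s
Subgeostrophic (V < V_g = 5.19 m/s), as expected around a low.

5.03 m s⁻¹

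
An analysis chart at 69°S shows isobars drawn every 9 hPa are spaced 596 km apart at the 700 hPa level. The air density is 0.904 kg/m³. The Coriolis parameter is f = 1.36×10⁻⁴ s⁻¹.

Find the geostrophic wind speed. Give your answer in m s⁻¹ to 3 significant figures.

Pressure gradient: |∂P/∂n| = 900 Pa / 596000 m = 1.51×10⁻³ Pa/m
Geostrophic balance (pressure-gradient force = Coriolis force):
V_g = (1/(fρ)) |∂P/∂n| = 1.51×10⁻³ / (1.36×10⁻⁴ × 0.904) = 12.3 m/s

12.3 m s⁻¹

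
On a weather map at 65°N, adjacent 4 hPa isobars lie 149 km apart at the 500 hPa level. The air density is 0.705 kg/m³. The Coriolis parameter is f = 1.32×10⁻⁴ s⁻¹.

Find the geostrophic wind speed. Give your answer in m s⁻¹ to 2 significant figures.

29 m s⁻¹

Pressure gradient: |∂P/∂n| = 400 Pa / 149000 m = 2.68×10⁻³ Pa/m
Geostrophic balance (pressure-gradient force = Coriolis force):
V_g = (1/(fρ)) |∂P/∂n| = 2.68×10⁻³ / (1.32×10⁻⁴ × 0.705) = 28.8 m/s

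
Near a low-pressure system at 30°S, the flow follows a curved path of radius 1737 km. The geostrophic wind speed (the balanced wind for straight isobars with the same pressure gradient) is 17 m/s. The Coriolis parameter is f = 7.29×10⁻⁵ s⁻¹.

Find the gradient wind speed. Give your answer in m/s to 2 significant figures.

15 m/s

Around a low, centrifugal force acts outward with Coriolis, so pressure-gradient force balances both:
(1/ρ)|∂P/∂n| = fV + V²/R  →  V² + fR·V − fR·V_g = 0
With fR = 7.29×10⁻⁵ × 1737×10³ m = 127 m/s:
V = [−fR + √((fR)² + 4 fR V_g)]/2 = [−127 + √(127² + 4×127×17)]/2 = 15.2 m/s
Subgeostrophic (V < V_g = 17 m/s), as expected around a low.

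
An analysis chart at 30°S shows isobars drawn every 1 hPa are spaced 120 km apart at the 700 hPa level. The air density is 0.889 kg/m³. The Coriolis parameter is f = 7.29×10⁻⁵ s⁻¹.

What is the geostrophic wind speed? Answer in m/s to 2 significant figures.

Pressure gradient: |∂P/∂n| = 100 Pa / 120000 m = 8.33×10⁻⁴ Pa/m
Geostrophic balance (pressure-gradient force = Coriolis force):
V_g = (1/(fρ)) |∂P/∂n| = 8.33×10⁻⁴ / (7.29×10⁻⁵ × 0.889) = 12.9 m/s

13 m/s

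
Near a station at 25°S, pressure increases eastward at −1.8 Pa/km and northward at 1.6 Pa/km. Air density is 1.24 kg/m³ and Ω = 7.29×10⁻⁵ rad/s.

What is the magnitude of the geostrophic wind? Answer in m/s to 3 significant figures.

Coriolis parameter at 25°S:
f = 2Ω sin φ = 2 × 7.29×10⁻⁵ × sin 25° = 6.16×10⁻⁵ s⁻¹
In the Southern Hemisphere f is negative: f = −6.16×10⁻⁵ s⁻¹.
Component geostrophic relations (x east, y north):
u_g = −(1/(fρ)) ∂P/∂y,  v_g = (1/(fρ)) ∂P/∂x
u_g = −(1.6×10⁻³)/(−6.16×10⁻⁵ × 1.24) = 20.9 m/s;  v_g = (−1.8×10⁻³)/(−6.16×10⁻⁵ × 1.24) = 23.6 m/s
|V_g| = √(u_g² + v_g²) = 31.5 m/s

31.5 m/s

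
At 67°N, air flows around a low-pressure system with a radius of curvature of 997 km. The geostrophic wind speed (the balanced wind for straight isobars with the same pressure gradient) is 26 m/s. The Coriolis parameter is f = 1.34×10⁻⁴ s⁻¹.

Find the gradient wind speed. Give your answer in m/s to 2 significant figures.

Around a low, centrifugal force acts outward with Coriolis, so pressure-gradient force balances both:
(1/ρ)|∂P/∂n| = fV + V²/R  →  V² + fR·V − fR·V_g = 0
With fR = 1.34×10⁻⁴ × 997×10³ m = 134 m/s:
V = [−fR + √((fR)² + 4 fR V_g)]/2 = [−134 + √(134² + 4×134×26)]/2 = 22.3 m/s
Subgeostrophic (V < V_g = 26 m/s), as expected around a low.

22 m/s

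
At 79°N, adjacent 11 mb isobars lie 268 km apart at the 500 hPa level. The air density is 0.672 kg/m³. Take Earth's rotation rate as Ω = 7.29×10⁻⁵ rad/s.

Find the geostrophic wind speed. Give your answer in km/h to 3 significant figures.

154 km/h

Coriolis parameter at 79°N:
f = 2Ω sin φ = 2 × 7.29×10⁻⁵ × sin 79° = 1.43×10⁻⁴ s⁻¹
Pressure gradient: |∂P/∂n| = 1100 Pa / 268000 m = 4.10×10⁻³ Pa/m
Geostrophic balance (pressure-gradient force = Coriolis force):
V_g = (1/(fρ)) |∂P/∂n| = 4.10×10⁻³ / (1.43×10⁻⁴ × 0.672) = 42.7 m/s
Converting: 42.7 m/s × 3.6 = 154 km/h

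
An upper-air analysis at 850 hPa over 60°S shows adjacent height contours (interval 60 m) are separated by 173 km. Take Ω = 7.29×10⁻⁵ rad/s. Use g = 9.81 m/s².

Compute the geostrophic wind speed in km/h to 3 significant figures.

97.0 km/h

Coriolis parameter at 60°S:
f = 2Ω sin φ = 2 × 7.29×10⁻⁵ × sin 60° = 1.26×10⁻⁴ s⁻¹
Height gradient: |∂Z/∂n| = 60 m / 173000 m = 3.47×10⁻⁴
On a pressure surface, geostrophic balance gives V_g = (g/f)|∂Z/∂n|:
V_g = 9.81 × 3.47×10⁻⁴ / 1.26×10⁻⁴ = 26.9 m/s
Converting: 26.9 m/s × 3.6 = 97.0 km/h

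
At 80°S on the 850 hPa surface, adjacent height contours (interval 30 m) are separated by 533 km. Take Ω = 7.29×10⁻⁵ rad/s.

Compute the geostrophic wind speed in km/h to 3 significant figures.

Coriolis parameter at 80°S:
f = 2Ω sin φ = 2 × 7.29×10⁻⁵ × sin 80° = 1.44×10⁻⁴ s⁻¹
Height gradient: |∂Z/∂n| = 30 m / 533000 m = 5.63×10⁻⁵
On a pressure surface, geostrophic balance gives V_g = (g/f)|∂Z/∂n|:
V_g = 9.81 × 5.63×10⁻⁵ / 1.44×10⁻⁴ = 3.85 m/s
Converting: 3.85 m/s × 3.6 = 13.8 km/h

13.8 km/h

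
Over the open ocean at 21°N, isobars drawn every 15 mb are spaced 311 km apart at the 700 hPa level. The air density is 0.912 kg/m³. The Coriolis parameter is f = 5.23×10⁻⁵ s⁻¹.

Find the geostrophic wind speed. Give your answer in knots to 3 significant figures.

Pressure gradient: |∂P/∂n| = 1500 Pa / 311000 m = 4.82×10⁻³ Pa/m
Geostrophic balance (pressure-gradient force = Coriolis force):
V_g = (1/(fρ)) |∂P/∂n| = 4.82×10⁻³ / (5.23×10⁻⁵ × 0.912) = 101 m/s
Converting: 101 m/s × 1.944 = 197 knots

197 knots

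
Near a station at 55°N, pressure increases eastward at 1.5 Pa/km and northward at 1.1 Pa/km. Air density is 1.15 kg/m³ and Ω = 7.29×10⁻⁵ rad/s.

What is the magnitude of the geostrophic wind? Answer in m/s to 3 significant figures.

13.5 m/s

Coriolis parameter at 55°N:
f = 2Ω sin φ = 2 × 7.29×10⁻⁵ × sin 55° = 1.19×10⁻⁴ s⁻¹
Component geostrophic relations (x east, y north):
u_g = −(1/(fρ)) ∂P/∂y,  v_g = (1/(fρ)) ∂P/∂x
u_g = −(1.1×10⁻³)/(1.19×10⁻⁴ × 1.15) = −8.01 m/s;  v_g = (1.5×10⁻³)/(1.19×10⁻⁴ × 1.15) = 10.9 m/s
|V_g| = √(u_g² + v_g²) = 13.5 m/s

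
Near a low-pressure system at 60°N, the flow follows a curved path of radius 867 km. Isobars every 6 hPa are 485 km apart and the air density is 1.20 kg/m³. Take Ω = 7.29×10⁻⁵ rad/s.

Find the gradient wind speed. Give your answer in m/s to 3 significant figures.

7.63 m/s

Coriolis parameter at 60°N:
f = 2Ω sin φ = 2 × 7.29×10⁻⁵ × sin 60° = 1.26×10⁻⁴ s⁻¹
Pressure gradient: |∂P/∂n| = 600 Pa / 485000 m = 1.24×10⁻³ Pa/m
Geostrophic speed: V_g = |∂P/∂n|/(fρ) = 1.24×10⁻³/(1.26×10⁻⁴ × 1.20) = 8.16 m/s
Around a low, centrifugal force acts outward with Coriolis, so pressure-gradient force balances both:
(1/ρ)|∂P/∂n| = fV + V²/R  →  V² + fR·V − fR·V_g = 0
With fR = 1.26×10⁻⁴ × 867×10³ m = 109 m/s:
V = [−fR + √((fR)² + 4 fR V_g)]/2 = [−109 + √(109² + 4×109×8.16)]/2 = 7.63 m/s
Subgeostrophic (V < V_g = 8.16 m/s), as expected around a low.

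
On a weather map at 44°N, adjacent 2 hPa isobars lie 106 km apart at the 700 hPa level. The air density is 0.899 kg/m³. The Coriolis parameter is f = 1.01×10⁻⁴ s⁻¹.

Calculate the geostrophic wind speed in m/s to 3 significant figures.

Pressure gradient: |∂P/∂n| = 200 Pa / 106000 m = 1.89×10⁻³ Pa/m
Geostrophic balance (pressure-gradient force = Coriolis force):
V_g = (1/(fρ)) |∂P/∂n| = 1.89×10⁻³ / (1.01×10⁻⁴ × 0.899) = 20.8 m/s

20.8 m/s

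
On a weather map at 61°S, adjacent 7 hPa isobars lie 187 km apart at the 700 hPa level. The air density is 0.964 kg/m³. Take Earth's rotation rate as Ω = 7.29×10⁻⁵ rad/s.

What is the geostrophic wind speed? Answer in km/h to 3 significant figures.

Coriolis parameter at 61°S:
f = 2Ω sin φ = 2 × 7.29×10⁻⁵ × sin 61° = 1.28×10⁻⁴ s⁻¹
Pressure gradient: |∂P/∂n| = 700 Pa / 187000 m = 3.74×10⁻³ Pa/m
Geostrophic balance (pressure-gradient force = Coriolis force):
V_g = (1/(fρ)) |∂P/∂n| = 3.74×10⁻³ / (1.28×10⁻⁴ × 0.964) = 30.5 m/s
Converting: 30.5 m/s × 3.6 = 110 km/h

110 km/h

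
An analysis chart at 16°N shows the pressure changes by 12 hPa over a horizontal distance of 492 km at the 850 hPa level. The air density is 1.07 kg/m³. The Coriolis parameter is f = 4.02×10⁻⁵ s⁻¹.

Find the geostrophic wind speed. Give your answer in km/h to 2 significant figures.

Pressure gradient: |∂P/∂n| = 1200 Pa / 492000 m = 2.44×10⁻³ Pa/m
Geostrophic balance (pressure-gradient force = Coriolis force):
V_g = (1/(fρ)) |∂P/∂n| = 2.44×10⁻³ / (4.02×10⁻⁵ × 1.07) = 56.7 m/s
Converting: 56.7 m/s × 3.6 = 200 km/h

200 km/h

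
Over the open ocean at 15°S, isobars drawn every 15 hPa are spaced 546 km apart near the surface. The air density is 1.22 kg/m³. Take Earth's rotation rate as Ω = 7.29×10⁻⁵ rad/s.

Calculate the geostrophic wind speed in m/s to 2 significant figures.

Coriolis parameter at 15°S:
f = 2Ω sin φ = 2 × 7.29×10⁻⁵ × sin 15° = 3.77×10⁻⁵ s⁻¹
Pressure gradient: |∂P/∂n| = 1500 Pa / 546000 m = 2.75×10⁻³ Pa/m
Geostrophic balance (pressure-gradient force = Coriolis force):
V_g = (1/(fρ)) |∂P/∂n| = 2.75×10⁻³ / (3.77×10⁻⁵ × 1.22) = 59.7 m/s

60 m/s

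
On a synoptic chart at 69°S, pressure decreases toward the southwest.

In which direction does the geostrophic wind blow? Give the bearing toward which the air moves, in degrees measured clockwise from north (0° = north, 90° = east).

135°

The pressure-gradient force points toward the southwest (bearing 225°).
Geostrophic balance: in the Southern Hemisphere the Coriolis force deflects motion to the left, so the geostrophic wind blows 90° to the left of the pressure-gradient force (low pressure on the right).
Rotating 225° by 90° counterclockwise gives 135° — the wind blows toward the southeast.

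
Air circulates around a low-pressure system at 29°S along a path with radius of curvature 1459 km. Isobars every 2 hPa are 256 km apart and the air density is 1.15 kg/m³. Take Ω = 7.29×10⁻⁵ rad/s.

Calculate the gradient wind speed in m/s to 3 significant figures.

8.85 m/s

Coriolis parameter at 29°S:
f = 2Ω sin φ = 2 × 7.29×10⁻⁵ × sin 29° = 7.07×10⁻⁵ s⁻¹
Pressure gradient: |∂P/∂n| = 200 Pa / 256000 m = 7.81×10⁻⁴ Pa/m
Geostrophic speed: V_g = |∂P/∂n|/(fρ) = 7.81×10⁻⁴/(7.07×10⁻⁵ × 1.15) = 9.61 m/s
Around a low, centrifugal force acts outward with Coriolis, so pressure-gradient force balances both:
(1/ρ)|∂P/∂n| = fV + V²/R  →  V² + fR·V − fR·V_g = 0
With fR = 7.07×10⁻⁵ × 1459×10³ m = 103 m/s:
V = [−fR + √((fR)² + 4 fR V_g)]/2 = [−103 + √(103² + 4×103×9.61)]/2 = 8.85 m/s
Subgeostrophic (V < V_g = 9.61 m/s), as expected around a low.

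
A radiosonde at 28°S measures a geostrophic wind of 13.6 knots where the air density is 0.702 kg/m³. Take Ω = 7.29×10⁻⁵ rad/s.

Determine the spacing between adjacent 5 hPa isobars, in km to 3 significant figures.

Coriolis parameter at 28°S:
f = 2Ω sin φ = 2 × 7.29×10⁻⁵ × sin 28° = 6.84×10⁻⁵ s⁻¹
Wind speed in SI: 13.6 knots = 7.00 m/s
Geostrophic balance rearranged: |∂P/∂n| = f ρ V_g
|∂P/∂n| = 6.84×10⁻⁵ × 0.702 × 7.00 = 3.36×10⁻⁴ Pa/m
Isobar spacing: Δn = ΔP/|∂P/∂n| = 500 Pa / 3.36×10⁻⁴ Pa/m = 1487267 m ≈ 1490 km

1490 km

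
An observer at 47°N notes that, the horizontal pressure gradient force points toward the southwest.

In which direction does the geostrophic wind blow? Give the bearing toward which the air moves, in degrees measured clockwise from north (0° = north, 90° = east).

315°

The pressure-gradient force points toward the southwest (bearing 225°).
Geostrophic balance: in the Northern Hemisphere the Coriolis force deflects motion to the right, so the geostrophic wind blows 90° to the right of the pressure-gradient force (low pressure on the left).
Rotating 225° by 90° clockwise gives 315° — the wind blows toward the northwest.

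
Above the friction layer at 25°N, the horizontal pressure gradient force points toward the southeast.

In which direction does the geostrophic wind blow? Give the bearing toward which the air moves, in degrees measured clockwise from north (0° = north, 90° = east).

The pressure-gradient force points toward the southeast (bearing 135°).
Geostrophic balance: in the Northern Hemisphere the Coriolis force deflects motion to the right, so the geostrophic wind blows 90° to the right of the pressure-gradient force (low pressure on the left).
Rotating 135° by 90° clockwise gives 225° — the wind blows toward the southwest.

225°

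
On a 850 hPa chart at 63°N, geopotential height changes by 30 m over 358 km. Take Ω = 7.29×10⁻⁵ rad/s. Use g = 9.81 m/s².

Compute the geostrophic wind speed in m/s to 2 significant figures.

Coriolis parameter at 63°N:
f = 2Ω sin φ = 2 × 7.29×10⁻⁵ × sin 63° = 1.30×10⁻⁴ s⁻¹
Height gradient: |∂Z/∂n| = 30 m / 358000 m = 8.38×10⁻⁵
On a pressure surface, geostrophic balance gives V_g = (g/f)|∂Z/∂n|:
V_g = 9.81 × 8.38×10⁻⁵ / 1.30×10⁻⁴ = 6.33 m/s

6.3 m/s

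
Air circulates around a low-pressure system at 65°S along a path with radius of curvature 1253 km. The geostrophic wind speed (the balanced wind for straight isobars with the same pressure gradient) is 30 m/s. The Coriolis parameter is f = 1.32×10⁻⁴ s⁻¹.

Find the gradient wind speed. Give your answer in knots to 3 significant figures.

Around a low, centrifugal force acts outward with Coriolis, so pressure-gradient force balances both:
(1/ρ)|∂P/∂n| = fV + V²/R  →  V² + fR·V − fR·V_g = 0
With fR = 1.32×10⁻⁴ × 1253×10³ m = 165 m/s:
V = [−fR + √((fR)² + 4 fR V_g)]/2 = [−165 + √(165² + 4×165×30)]/2 = 25.9 m/s
Subgeostrophic (V < V_g = 30 m/s), as expected around a low.
Converting: 25.9 m/s × 1.944 = 50.4 knots

50.4 knots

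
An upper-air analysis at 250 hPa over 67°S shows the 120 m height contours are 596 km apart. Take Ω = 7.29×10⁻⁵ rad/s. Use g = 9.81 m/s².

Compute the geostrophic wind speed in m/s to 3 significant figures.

14.7 m/s

Coriolis parameter at 67°S:
f = 2Ω sin φ = 2 × 7.29×10⁻⁵ × sin 67° = 1.34×10⁻⁴ s⁻¹
Height gradient: |∂Z/∂n| = 120 m / 596000 m = 2.01×10⁻⁴
On a pressure surface, geostrophic balance gives V_g = (g/f)|∂Z/∂n|:
V_g = 9.81 × 2.01×10⁻⁴ / 1.34×10⁻⁴ = 14.7 m/s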